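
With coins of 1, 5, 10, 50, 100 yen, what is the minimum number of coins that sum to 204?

Use the largest denomination that fits, subtract, and repeat.
204 = 2×100 + 4×1
Total coins = 2 + 4 = 6

6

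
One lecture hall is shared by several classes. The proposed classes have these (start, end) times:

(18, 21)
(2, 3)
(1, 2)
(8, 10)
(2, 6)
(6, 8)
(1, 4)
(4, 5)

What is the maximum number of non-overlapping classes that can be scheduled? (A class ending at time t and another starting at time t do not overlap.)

By end time: (1,2), (2,3), (1,4), (4,5), (2,6), (6,8), (8,10), (18,21).
Pick (1,2); next start ≥ 2 → (2,3); next start ≥ 3 → (4,5); next start ≥ 5 → (6,8); next start ≥ 8 → (8,10); next start ≥ 10 → (18,21).
Selected 6 classes.

6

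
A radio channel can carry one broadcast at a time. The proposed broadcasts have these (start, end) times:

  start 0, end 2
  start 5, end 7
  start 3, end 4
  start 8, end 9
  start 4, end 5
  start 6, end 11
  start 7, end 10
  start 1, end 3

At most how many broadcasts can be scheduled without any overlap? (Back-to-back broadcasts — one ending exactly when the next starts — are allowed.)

5

Sorted by end: (0,2)  (1,3)  (3,4)  (4,5)  (5,7)  (8,9)  (7,10)  (6,11)
take (0,2); take (3,4); take (4,5); take (5,7); take (8,9); skip (7,10).
Selected 5 broadcasts.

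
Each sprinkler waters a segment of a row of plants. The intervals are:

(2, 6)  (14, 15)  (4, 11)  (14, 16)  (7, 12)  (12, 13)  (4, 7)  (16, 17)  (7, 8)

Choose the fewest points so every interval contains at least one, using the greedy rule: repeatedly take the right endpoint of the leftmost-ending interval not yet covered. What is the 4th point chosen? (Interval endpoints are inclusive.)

Sort by right endpoint; whenever an interval is uncovered, place a point at its right end.
By right end: [2,6]  [4,7]  [7,8]  [4,11]  [7,12]  [12,13]  [14,15]  [14,16]  [16,17]
[2,6] uncovered → point at 6; [7,8] uncovered → point at 8; [12,13] uncovered → point at 13; [14,15] uncovered → point at 15; [16,17] uncovered → point at 17.
Points: 6, 8, 13, 15, 17 (5 total).

15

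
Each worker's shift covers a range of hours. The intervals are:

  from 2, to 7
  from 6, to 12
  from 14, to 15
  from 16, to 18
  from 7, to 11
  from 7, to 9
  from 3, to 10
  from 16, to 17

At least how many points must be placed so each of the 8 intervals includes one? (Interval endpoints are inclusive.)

Sort by right endpoint; whenever an interval is uncovered, place a point at its right end.
By right end: [2,7]  [7,9]  [3,10]  [7,11]  [6,12]  [14,15]  [16,17]  [16,18]
[2,7] uncovered → point at 7; [14,15] uncovered → point at 15; [16,17] uncovered → point at 17.
Points: 7, 15, 17 (3 total).

3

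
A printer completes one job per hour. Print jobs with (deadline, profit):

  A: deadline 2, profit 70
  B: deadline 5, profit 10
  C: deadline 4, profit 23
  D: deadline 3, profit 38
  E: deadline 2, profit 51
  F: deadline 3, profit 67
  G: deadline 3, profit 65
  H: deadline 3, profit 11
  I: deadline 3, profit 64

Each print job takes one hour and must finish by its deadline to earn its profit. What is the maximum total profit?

235

Take jobs in profit order; each goes to the latest open slot no later than its deadline.
Profit order: A=70 F=67 G=65 I=64 E=51 D=38 C=23 H=11 B=10
Assign: A→slot 2, F→slot 3, G→slot 1, I skipped, E skipped, D skipped, C→slot 4, H skipped, B→slot 5.
Slots: [1:G] [2:A] [3:F] [4:C] [5:B]
Profit = 65 + 70 + 67 + 23 + 10 = 235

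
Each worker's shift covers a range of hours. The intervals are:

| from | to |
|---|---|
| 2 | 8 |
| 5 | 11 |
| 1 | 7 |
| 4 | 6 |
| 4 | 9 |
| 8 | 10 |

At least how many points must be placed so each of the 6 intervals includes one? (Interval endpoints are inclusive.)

2

Process intervals by earliest right end; each time one isn't hit yet, stab at its right endpoint.
By right end: [4,6]  [1,7]  [2,8]  [4,9]  [8,10]  [5,11]
[4,6] uncovered → point at 6; [8,10] uncovered → point at 10.
Points: 6, 10 (2 total).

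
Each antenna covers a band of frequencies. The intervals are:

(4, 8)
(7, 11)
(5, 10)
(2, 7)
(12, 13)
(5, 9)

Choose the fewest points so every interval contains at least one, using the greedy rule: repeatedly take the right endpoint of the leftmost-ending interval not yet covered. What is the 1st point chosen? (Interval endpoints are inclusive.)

Sort by right endpoint; whenever an interval is uncovered, place a point at its right end.
Sorted: [2,7] [4,8] [5,9] [5,10] [7,11] [12,13]
{[2,7],[4,8],[5,9],[5,10],[7,11]} hit by 7; {[12,13]} hit by 13.
Points: 7, 13 (2 total).

7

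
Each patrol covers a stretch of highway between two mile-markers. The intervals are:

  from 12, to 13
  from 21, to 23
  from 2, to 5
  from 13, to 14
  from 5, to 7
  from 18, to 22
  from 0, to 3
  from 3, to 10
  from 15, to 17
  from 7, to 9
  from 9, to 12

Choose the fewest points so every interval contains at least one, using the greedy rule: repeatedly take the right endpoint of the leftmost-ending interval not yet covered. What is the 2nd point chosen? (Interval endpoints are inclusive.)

7

Sort by right endpoint; whenever an interval is uncovered, place a point at its right end.
Sorted: [0,3] [2,5] [5,7] [7,9] [3,10] [9,12] [12,13] [13,14] [15,17] [18,22] [21,23]
{[0,3],[2,5]} hit by 3; {[5,7],[7,9],[3,10]} hit by 7; {[9,12],[12,13]} hit by 12; {[13,14]} hit by 14; {[15,17]} hit by 17; {[18,22],[21,23]} hit by 22.
Points: 3, 7, 12, 14, 17, 22 (6 total).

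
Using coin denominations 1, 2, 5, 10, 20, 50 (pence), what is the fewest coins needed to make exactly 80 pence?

80 − 1×50→30 − 1×20→10 − 1×10→0
Total coins = 1 + 1 + 1 = 3

3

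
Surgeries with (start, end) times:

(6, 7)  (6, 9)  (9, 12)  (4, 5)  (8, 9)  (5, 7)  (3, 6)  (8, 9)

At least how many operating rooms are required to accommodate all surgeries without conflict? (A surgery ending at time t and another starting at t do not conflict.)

3

The answer is the maximum number of intervals overlapping at any instant.
Events (time:±→running): 3:+→1 4:+→2 5:-→1 5:+→2 6:-→1 6:+→2 6:+→3 … peak 3.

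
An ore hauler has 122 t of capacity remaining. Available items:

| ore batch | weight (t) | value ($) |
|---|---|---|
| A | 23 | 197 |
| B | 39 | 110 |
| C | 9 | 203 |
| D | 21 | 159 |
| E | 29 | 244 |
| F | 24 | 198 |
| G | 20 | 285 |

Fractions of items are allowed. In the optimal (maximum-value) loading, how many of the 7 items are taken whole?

Sort by value per unit weight and fill in that order.
Order: C (203/9=22.56) > G (285/20=14.25) > A (197/23=8.57) > E (244/29=8.41) > F (198/24=8.25) > D (159/21=7.57) > B (110/39=2.82)
Fill: take C (9 @ 203) → take G (20 @ 285) → take A (23 @ 197) → take E (29 @ 244) → take F (24 @ 198) → take 17/21 of D → 128.71; 122/122 used.
5 item(s) taken whole; one partial (take 17/21 of D).

5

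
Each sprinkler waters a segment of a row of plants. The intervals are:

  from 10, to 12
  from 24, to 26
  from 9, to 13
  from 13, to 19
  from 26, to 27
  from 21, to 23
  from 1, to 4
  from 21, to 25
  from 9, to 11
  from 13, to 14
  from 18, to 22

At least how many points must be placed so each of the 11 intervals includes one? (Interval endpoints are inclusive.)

Sort by right endpoint; whenever an interval is uncovered, place a point at its right end.
By right end: [1,4]  [9,11]  [10,12]  [9,13]  [13,14]  [13,19]  [18,22]  [21,23]  [21,25]  [24,26]  [26,27]
[1,4] uncovered → point at 4; [9,11] uncovered → point at 11; [13,14] uncovered → point at 14; [18,22] uncovered → point at 22; [24,26] uncovered → point at 26.
Points: 4, 11, 14, 22, 26 (5 total).

5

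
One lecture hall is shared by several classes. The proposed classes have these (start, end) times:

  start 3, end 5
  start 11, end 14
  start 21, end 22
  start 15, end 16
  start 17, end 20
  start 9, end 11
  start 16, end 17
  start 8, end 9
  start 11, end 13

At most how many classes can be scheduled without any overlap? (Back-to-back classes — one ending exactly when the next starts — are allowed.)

Sorted by end: (3,5)  (8,9)  (9,11)  (11,13)  (11,14)  (15,16)  (16,17)  (17,20)  (21,22)
take (3,5); take (8,9); take (9,11); take (11,13); take (15,16); take (16,17); take (17,20); take (21,22).
Selected 8 classes.

8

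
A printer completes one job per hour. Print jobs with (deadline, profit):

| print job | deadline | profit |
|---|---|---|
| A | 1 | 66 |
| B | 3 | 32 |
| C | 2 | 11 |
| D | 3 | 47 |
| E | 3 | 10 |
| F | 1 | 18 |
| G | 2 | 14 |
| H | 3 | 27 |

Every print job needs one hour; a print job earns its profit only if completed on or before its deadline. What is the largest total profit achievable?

By profit: A(d1,66), D(d3,47), B(d3,32), H(d3,27), F(d1,18), G(d2,14), C(d2,11), E(d3,10)
A→slot 1; D→slot 3; B→slot 2; H skipped; F skipped; G skipped; C skipped; E skipped.
Profit = 66 + 32 + 47 = 145

145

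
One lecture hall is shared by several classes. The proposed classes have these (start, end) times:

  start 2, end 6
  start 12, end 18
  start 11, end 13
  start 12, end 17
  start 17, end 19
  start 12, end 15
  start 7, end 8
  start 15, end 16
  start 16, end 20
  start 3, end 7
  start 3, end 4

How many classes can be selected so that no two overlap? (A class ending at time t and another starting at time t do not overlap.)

Sorted by end: (3,4)  (2,6)  (3,7)  (7,8)  (11,13)  (12,15)  (15,16)  (12,17)  (12,18)  (17,19)  (16,20)
take (3,4); skip (3,7); take (7,8); take (11,13); take (15,16); take (17,19); skip (16,20).
Selected 5 classes.

5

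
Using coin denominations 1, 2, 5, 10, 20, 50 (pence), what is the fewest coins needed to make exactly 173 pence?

173 − 3×50→23 − 1×20→3 − 1×2→1 − 1×1→0
Total coins = 3 + 1 + 1 + 1 = 6

6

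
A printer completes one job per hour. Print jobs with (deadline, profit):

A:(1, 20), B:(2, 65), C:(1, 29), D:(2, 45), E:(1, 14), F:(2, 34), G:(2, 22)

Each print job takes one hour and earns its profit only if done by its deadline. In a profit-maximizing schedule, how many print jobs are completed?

Sort by profit descending; place each in the latest free slot ≤ its deadline.
Profit order: B=65 D=45 F=34 C=29 G=22 A=20 E=14
Assign: B→slot 2, D→slot 1, F skipped, C skipped, G skipped, A skipped, E skipped.
Slots: [1:D] [2:B]
2 of 7 scheduled.

2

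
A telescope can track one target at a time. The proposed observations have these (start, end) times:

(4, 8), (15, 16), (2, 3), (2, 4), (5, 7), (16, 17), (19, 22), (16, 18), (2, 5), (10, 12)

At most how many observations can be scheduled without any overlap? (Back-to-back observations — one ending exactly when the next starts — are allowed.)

6

Order by finish time; keep every interval that doesn't clash with the previous kept one.
Sorted by end: (2,3)  (2,4)  (2,5)  (5,7)  (4,8)  (10,12)  (15,16)  (16,17)  (16,18)  (19,22)
take (2,3); skip (2,4); skip (2,5); take (5,7); take (10,12); take (15,16); take (16,17); take (19,22).
Selected 6 observations.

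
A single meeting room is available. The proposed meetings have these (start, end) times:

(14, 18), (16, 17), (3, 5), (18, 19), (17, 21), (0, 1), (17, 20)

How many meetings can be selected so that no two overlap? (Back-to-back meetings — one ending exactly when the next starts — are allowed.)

4

Greedy by earliest finish: after sorting by end time, pick each interval compatible with the last pick.
Sorted by end: (0,1)  (3,5)  (16,17)  (14,18)  (18,19)  (17,20)  (17,21)
take (0,1); take (3,5); take (16,17); skip (14,18); take (18,19); skip (17,20); skip (17,21).
Selected 4 meetings.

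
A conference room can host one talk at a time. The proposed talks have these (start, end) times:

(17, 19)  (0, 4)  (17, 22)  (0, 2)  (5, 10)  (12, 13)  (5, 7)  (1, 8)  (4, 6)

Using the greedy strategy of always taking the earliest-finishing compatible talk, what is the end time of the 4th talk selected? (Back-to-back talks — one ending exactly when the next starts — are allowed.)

Sorted by end: (0,2)  (0,4)  (4,6)  (5,7)  (1,8)  (5,10)  (12,13)  (17,19)  (17,22)
take (0,2); take (4,6); skip (1,8); skip (5,10); take (12,13); take (17,19); skip (17,22).
Selected: (0,2) (4,6) (12,13) (17,19)

19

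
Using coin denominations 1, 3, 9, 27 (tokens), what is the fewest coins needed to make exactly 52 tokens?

52 = 1×27 + 2×9 + 2×3 + 1×1
Total coins = 1 + 2 + 2 + 1 = 6

6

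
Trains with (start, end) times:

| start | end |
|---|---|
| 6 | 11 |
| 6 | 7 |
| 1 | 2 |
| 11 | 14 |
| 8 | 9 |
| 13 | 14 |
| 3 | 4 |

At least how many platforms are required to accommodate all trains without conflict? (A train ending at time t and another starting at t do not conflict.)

Events (time:±→running): 1:+→1 2:-→0 3:+→1 4:-→0 6:+→1 6:+→2 … peak 2.

2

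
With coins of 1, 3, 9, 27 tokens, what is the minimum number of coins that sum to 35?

5

Greedy: take as many of the largest coin as possible, then repeat with the remainder.
35 = 1×27 + 2×3 + 2×1
Total coins = 1 + 2 + 2 = 5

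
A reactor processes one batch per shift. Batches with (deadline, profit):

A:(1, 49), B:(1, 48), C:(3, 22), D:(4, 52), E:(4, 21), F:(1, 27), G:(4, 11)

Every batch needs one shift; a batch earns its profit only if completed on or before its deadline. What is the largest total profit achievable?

Sort by profit descending; place each in the latest free slot ≤ its deadline.
Profit order: D=52 A=49 B=48 F=27 C=22 E=21 G=11
Assign: D→slot 4, A→slot 1, B skipped, F skipped, C→slot 3, E→slot 2, G skipped.
Slots: [1:A] [2:E] [3:C] [4:D]
Profit = 49 + 21 + 22 + 52 = 144

144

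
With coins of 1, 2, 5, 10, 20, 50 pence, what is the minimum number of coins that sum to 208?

Greedy: take as many of the largest coin as possible, then repeat with the remainder.
208 − 4×50→8 − 1×5→3 − 1×2→1 − 1×1→0
Total coins = 4 + 1 + 1 + 1 = 7

7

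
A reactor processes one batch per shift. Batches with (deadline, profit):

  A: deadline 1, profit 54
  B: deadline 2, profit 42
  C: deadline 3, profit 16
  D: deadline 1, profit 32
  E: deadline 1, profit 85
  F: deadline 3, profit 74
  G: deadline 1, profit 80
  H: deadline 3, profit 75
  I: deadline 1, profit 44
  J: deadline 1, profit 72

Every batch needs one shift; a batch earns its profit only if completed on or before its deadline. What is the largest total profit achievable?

234

Take jobs in profit order; each goes to the latest open slot no later than its deadline.
Profit order: E=85 G=80 H=75 F=74 J=72 A=54 I=44 B=42 D=32 C=16
Assign: E→slot 1, G skipped, H→slot 3, F→slot 2, J skipped, A skipped, I skipped, B skipped, D skipped, C skipped.
Slots: [1:E] [2:F] [3:H]
Profit = 85 + 74 + 75 = 234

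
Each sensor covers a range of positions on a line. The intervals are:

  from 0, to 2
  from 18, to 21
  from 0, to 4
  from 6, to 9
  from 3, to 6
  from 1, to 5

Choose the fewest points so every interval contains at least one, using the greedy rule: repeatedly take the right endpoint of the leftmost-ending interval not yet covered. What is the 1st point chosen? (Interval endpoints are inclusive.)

By right end: [0,2]  [0,4]  [1,5]  [3,6]  [6,9]  [18,21]
[0,2] uncovered → point at 2; [3,6] uncovered → point at 6; [18,21] uncovered → point at 21.
Points: 2, 6, 21 (3 total).

2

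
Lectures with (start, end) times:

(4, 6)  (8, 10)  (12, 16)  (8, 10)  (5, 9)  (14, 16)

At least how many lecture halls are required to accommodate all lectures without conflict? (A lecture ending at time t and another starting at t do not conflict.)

3

Events (time:±→running): 4:+→1 5:+→2 6:-→1 8:+→2 8:+→3 … peak 3.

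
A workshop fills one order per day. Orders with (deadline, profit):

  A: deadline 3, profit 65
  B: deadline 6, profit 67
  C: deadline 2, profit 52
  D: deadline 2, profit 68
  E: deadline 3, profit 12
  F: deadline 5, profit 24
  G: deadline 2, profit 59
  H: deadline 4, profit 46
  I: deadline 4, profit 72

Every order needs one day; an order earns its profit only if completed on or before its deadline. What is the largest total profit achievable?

Sort by profit descending; place each in the latest free slot ≤ its deadline.
Profit order: I=72 D=68 B=67 A=65 G=59 C=52 H=46 F=24 E=12
Assign: I→slot 4, D→slot 2, B→slot 6, A→slot 3, G→slot 1, C skipped, H skipped, F→slot 5, E skipped.
Slots: [1:G] [2:D] [3:A] [4:I] [5:F] [6:B]
Profit = 59 + 68 + 65 + 72 + 24 + 67 = 355

355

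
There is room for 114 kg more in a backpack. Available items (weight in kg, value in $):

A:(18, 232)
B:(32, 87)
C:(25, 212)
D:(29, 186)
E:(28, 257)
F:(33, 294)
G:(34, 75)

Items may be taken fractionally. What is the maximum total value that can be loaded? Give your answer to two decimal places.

1059.14

Sort by value per unit weight and fill in that order.
Ratios (sorted): A 12.89, E 9.18, F 8.91, C 8.48, D 6.41, B 2.72, G 2.21
take A (18 @ 232); take E (28 @ 257); take F (33 @ 294); take C (25 @ 212); take 10/29 of D → 64.14. Capacity used 114/114.
Total value = 1059.14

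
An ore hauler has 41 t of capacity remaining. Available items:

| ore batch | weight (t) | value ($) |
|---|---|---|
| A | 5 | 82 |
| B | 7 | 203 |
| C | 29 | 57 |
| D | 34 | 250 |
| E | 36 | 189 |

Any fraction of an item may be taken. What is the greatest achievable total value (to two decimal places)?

Sort by value per unit weight and fill in that order.
Ratios (sorted): B 29.00, A 16.40, D 7.35, E 5.25, C 1.97
take B (7 @ 203); take A (5 @ 82); take 29/34 of D → 213.24. Capacity used 41/41.
Total value = 498.24

498.24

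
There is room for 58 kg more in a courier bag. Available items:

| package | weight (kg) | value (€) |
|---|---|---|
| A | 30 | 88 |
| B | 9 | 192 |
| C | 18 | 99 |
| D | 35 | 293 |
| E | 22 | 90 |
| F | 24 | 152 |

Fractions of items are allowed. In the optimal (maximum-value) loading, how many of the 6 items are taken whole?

2

Order: B (192/9=21.33) > D (293/35=8.37) > F (152/24=6.33) > C (99/18=5.50) > E (90/22=4.09) > A (88/30=2.93)
Fill: take B (9 @ 192) → take D (35 @ 293) → take 14/24 of F → 88.67; 58/58 used.
2 item(s) taken whole; one partial (take 14/24 of F).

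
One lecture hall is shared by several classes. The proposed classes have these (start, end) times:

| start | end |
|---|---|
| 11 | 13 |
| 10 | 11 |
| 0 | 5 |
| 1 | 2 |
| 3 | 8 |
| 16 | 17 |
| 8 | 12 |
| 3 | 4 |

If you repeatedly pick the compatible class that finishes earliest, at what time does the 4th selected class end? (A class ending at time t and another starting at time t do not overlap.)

13

By end time: (1,2), (3,4), (0,5), (3,8), (10,11), (8,12), (11,13), (16,17).
Pick (1,2); next start ≥ 2 → (3,4); next start ≥ 4 → (10,11); next start ≥ 11 → (11,13); next start ≥ 13 → (16,17).
Selected: (1,2) (3,4) (10,11) (11,13) (16,17)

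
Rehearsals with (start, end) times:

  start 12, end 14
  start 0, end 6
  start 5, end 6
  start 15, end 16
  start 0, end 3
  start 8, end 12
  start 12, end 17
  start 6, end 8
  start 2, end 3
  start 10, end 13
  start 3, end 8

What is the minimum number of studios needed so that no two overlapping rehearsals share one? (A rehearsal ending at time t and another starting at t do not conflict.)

3

starts: [0, 0, 2, 3, 5, 6, 8, 10, 12, 12, 15]
ends:   [3, 3, 6, 6, 8, 8, 12, 13, 14, 16, 17]
s0→1 s0→2 s2→3  — peak 3.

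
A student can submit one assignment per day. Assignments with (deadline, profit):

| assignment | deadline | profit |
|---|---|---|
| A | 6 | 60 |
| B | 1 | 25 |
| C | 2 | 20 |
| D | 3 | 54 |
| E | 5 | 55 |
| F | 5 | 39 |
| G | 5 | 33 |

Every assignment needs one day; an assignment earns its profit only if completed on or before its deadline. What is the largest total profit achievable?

Sort by profit descending; place each in the latest free slot ≤ its deadline.
By profit: A(d6,60), E(d5,55), D(d3,54), F(d5,39), G(d5,33), B(d1,25), C(d2,20)
A→slot 6; E→slot 5; D→slot 3; F→slot 4; G→slot 2; B→slot 1; C skipped.
Profit = 25 + 33 + 54 + 39 + 55 + 60 = 266

266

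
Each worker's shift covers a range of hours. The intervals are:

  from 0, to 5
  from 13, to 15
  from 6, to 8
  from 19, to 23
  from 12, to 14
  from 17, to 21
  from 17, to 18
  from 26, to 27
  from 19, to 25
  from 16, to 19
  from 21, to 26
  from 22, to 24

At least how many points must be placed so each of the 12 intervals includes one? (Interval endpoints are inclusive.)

6

Sort by right endpoint; whenever an interval is uncovered, place a point at its right end.
Sorted: [0,5] [6,8] [12,14] [13,15] [17,18] [16,19] [17,21] [19,23] [22,24] [19,25] [21,26] [26,27]
{[0,5]} hit by 5; {[6,8]} hit by 8; {[12,14],[13,15]} hit by 14; {[17,18],[16,19],[17,21]} hit by 18; {[19,23],[22,24],[19,25],[21,26]} hit by 23; {[26,27]} hit by 27.
Points: 5, 8, 14, 18, 23, 27 (6 total).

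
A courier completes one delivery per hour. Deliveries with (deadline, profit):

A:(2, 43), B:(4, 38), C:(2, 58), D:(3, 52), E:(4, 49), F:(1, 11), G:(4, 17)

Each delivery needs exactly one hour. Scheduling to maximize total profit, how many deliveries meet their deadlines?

4

Take jobs in profit order; each goes to the latest open slot no later than its deadline.
Profit order: C=58 D=52 E=49 A=43 B=38 G=17 F=11
Assign: C→slot 2, D→slot 3, E→slot 4, A→slot 1, B skipped, G skipped, F skipped.
Slots: [1:A] [2:C] [3:D] [4:E]
4 of 7 scheduled.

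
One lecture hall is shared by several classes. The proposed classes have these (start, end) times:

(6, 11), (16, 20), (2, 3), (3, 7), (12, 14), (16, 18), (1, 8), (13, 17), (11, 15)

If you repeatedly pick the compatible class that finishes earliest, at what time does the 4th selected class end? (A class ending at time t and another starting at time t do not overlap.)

Sorted by end: (2,3)  (3,7)  (1,8)  (6,11)  (12,14)  (11,15)  (13,17)  (16,18)  (16,20)
take (2,3); take (3,7); skip (1,8); skip (6,11); take (12,14); skip (13,17); take (16,18); skip (16,20).
Selected: (2,3) (3,7) (12,14) (16,18)

18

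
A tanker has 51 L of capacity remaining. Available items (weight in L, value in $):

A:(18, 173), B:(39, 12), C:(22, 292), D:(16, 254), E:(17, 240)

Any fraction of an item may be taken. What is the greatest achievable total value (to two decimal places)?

732.91

Greedy by value/weight ratio, highest first.
Order: D (254/16=15.88) > E (240/17=14.12) > C (292/22=13.27) > A (173/18=9.61) > B (12/39=0.31)
Fill: take D (16 @ 254) → take E (17 @ 240) → take 18/22 of C → 238.91; 51/51 used.
Total value = 732.91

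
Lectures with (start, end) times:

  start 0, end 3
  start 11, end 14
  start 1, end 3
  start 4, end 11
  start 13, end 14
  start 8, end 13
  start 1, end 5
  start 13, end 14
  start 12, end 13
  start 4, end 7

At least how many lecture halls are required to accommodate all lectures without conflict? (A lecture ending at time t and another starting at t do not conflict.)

3

Count concurrent intervals with a sweep; the peak is the room count.
Events (time:±→running): 0:+→1 1:+→2 1:+→3 … peak 3.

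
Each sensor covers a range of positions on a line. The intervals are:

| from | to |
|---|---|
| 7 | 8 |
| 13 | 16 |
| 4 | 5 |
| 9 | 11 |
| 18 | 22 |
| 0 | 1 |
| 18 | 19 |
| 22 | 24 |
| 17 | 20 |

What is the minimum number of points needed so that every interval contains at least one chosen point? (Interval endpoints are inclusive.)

7

Process intervals by earliest right end; each time one isn't hit yet, stab at its right endpoint.
By right end: [0,1]  [4,5]  [7,8]  [9,11]  [13,16]  [18,19]  [17,20]  [18,22]  [22,24]
[0,1] uncovered → point at 1; [4,5] uncovered → point at 5; [7,8] uncovered → point at 8; [9,11] uncovered → point at 11; [13,16] uncovered → point at 16; [18,19] uncovered → point at 19; [22,24] uncovered → point at 24.
Points: 1, 5, 8, 11, 16, 19, 24 (7 total).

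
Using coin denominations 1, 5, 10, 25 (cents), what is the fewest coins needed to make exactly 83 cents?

83 = 3×25 + 1×5 + 3×1
Total coins = 3 + 1 + 3 = 7

7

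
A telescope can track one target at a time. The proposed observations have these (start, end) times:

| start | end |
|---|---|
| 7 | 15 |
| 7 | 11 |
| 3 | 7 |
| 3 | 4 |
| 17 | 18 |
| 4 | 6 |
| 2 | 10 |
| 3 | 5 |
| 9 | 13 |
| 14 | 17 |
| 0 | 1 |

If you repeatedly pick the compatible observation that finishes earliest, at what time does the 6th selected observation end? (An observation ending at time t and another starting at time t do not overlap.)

18

Order by finish time; keep every interval that doesn't clash with the previous kept one.
Sorted by end: (0,1)  (3,4)  (3,5)  (4,6)  (3,7)  (2,10)  (7,11)  (9,13)  (7,15)  (14,17)  (17,18)
take (0,1); take (3,4); skip (3,5); take (4,6); skip (3,7); skip (2,10); take (7,11); take (14,17); take (17,18).
Selected: (0,1) (3,4) (4,6) (7,11) (14,17) (17,18)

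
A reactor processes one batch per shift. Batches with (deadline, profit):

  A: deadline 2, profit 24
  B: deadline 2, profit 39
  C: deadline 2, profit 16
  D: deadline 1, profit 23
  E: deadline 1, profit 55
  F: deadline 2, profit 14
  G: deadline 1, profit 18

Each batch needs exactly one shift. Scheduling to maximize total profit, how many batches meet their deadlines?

2

Take jobs in profit order; each goes to the latest open slot no later than its deadline.
By profit: E(d1,55), B(d2,39), A(d2,24), D(d1,23), G(d1,18), C(d2,16), F(d2,14)
E→slot 1; B→slot 2; A skipped; D skipped; G skipped; C skipped; F skipped.
2 of 7 scheduled.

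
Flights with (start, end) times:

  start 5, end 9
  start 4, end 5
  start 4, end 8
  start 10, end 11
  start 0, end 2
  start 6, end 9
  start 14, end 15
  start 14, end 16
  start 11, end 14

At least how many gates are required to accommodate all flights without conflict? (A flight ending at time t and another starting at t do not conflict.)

3

Events (time:±→running): 0:+→1 2:-→0 4:+→1 4:+→2 5:-→1 5:+→2 6:+→3 … peak 3.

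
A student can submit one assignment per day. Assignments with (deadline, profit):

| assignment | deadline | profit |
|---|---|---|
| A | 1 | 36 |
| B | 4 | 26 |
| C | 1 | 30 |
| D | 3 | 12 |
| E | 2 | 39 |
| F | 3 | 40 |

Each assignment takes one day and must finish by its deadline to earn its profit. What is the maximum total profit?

141

Take jobs in profit order; each goes to the latest open slot no later than its deadline.
By profit: F(d3,40), E(d2,39), A(d1,36), C(d1,30), B(d4,26), D(d3,12)
F→slot 3; E→slot 2; A→slot 1; C skipped; B→slot 4; D skipped.
Profit = 36 + 39 + 40 + 26 = 141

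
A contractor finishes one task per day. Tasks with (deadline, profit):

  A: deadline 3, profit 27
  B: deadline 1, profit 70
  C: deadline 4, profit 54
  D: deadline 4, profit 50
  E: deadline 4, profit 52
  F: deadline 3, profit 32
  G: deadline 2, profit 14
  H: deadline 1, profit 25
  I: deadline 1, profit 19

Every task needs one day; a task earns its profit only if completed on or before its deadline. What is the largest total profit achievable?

By profit: B(d1,70), C(d4,54), E(d4,52), D(d4,50), F(d3,32), A(d3,27), H(d1,25), I(d1,19), G(d2,14)
B→slot 1; C→slot 4; E→slot 3; D→slot 2; F skipped; A skipped; H skipped; I skipped; G skipped.
Profit = 70 + 50 + 52 + 54 = 226

226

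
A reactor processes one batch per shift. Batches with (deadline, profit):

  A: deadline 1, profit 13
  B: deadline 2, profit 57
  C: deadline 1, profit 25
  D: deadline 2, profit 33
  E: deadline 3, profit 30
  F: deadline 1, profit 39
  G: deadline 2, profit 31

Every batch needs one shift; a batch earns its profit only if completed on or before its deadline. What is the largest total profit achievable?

126

Take jobs in profit order; each goes to the latest open slot no later than its deadline.
Profit order: B=57 F=39 D=33 G=31 E=30 C=25 A=13
Assign: B→slot 2, F→slot 1, D skipped, G skipped, E→slot 3, C skipped, A skipped.
Slots: [1:F] [2:B] [3:E]
Profit = 39 + 57 + 30 = 126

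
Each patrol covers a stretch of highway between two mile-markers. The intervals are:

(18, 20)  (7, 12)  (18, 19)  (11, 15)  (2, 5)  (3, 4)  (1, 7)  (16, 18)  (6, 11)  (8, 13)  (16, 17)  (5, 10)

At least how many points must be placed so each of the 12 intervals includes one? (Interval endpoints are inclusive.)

By right end: [3,4]  [2,5]  [1,7]  [5,10]  [6,11]  [7,12]  [8,13]  [11,15]  [16,17]  [16,18]  [18,19]  [18,20]
[3,4] uncovered → point at 4; [5,10] uncovered → point at 10; [11,15] uncovered → point at 15; [16,17] uncovered → point at 17; [18,19] uncovered → point at 19.
Points: 4, 10, 15, 17, 19 (5 total).

5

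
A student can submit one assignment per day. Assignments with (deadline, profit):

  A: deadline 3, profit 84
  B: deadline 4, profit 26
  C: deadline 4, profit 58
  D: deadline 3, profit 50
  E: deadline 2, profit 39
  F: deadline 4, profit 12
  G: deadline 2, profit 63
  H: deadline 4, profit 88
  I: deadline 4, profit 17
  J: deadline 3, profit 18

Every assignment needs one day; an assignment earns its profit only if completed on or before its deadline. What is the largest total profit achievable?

293

Take jobs in profit order; each goes to the latest open slot no later than its deadline.
Profit order: H=88 A=84 G=63 C=58 D=50 E=39 B=26 J=18 I=17 F=12
Assign: H→slot 4, A→slot 3, G→slot 2, C→slot 1, D skipped, E skipped, B skipped, J skipped, I skipped, F skipped.
Slots: [1:C] [2:G] [3:A] [4:H]
Profit = 58 + 63 + 84 + 88 = 293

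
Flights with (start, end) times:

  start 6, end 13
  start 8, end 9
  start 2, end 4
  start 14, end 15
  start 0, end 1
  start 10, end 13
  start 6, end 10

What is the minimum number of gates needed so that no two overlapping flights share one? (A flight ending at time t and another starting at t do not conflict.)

starts: [0, 2, 6, 6, 8, 10, 14]
ends:   [1, 4, 9, 10, 13, 13, 15]
s0→1 e1→0 s2→1 e4→0 s6→1 s6→2 s8→3  — peak 3.

3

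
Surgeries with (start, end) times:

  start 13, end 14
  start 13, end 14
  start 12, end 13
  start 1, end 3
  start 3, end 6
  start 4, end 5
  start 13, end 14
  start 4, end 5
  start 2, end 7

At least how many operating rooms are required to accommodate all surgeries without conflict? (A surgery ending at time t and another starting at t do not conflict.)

4

starts: [1, 2, 3, 4, 4, 12, 13, 13, 13]
ends:   [3, 5, 5, 6, 7, 13, 14, 14, 14]
s1→1 s2→2 e3→1 s3→2 s4→3 s4→4  — peak 4.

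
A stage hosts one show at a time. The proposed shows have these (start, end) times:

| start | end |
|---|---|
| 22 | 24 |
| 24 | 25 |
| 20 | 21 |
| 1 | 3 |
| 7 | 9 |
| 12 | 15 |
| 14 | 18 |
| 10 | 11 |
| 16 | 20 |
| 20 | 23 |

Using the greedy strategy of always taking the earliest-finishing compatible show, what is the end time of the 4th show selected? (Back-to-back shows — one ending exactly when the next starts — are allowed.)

Sorted by end: (1,3)  (7,9)  (10,11)  (12,15)  (14,18)  (16,20)  (20,21)  (20,23)  (22,24)  (24,25)
take (1,3); take (7,9); take (10,11); take (12,15); skip (14,18); take (16,20); take (20,21); take (22,24); take (24,25).
Selected: (1,3) (7,9) (10,11) (12,15) (16,20) (20,21) (22,24) (24,25)

15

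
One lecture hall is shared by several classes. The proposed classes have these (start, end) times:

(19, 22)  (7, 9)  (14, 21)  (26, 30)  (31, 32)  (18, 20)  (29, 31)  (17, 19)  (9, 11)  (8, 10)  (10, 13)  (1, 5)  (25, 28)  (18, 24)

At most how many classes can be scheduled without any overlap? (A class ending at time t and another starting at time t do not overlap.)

8

By end time: (1,5), (7,9), (8,10), (9,11), (10,13), (17,19), (18,20), (14,21), (19,22), (18,24), (25,28), (26,30), (29,31), (31,32).
Pick (1,5); next start ≥ 5 → (7,9); next start ≥ 9 → (9,11); next start ≥ 11 → (17,19); next start ≥ 19 → (19,22); next start ≥ 22 → (25,28); next start ≥ 28 → (29,31); next start ≥ 31 → (31,32).
Selected 8 classes.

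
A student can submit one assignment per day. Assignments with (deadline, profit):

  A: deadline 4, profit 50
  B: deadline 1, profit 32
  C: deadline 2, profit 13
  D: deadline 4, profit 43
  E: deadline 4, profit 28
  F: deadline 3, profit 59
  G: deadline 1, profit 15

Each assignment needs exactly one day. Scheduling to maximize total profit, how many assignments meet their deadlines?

Take jobs in profit order; each goes to the latest open slot no later than its deadline.
By profit: F(d3,59), A(d4,50), D(d4,43), B(d1,32), E(d4,28), G(d1,15), C(d2,13)
F→slot 3; A→slot 4; D→slot 2; B→slot 1; E skipped; G skipped; C skipped.
4 of 7 scheduled.

4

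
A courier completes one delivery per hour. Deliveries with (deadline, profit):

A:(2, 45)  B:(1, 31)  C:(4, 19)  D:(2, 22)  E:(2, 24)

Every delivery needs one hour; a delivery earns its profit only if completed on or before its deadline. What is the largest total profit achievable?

95

Take jobs in profit order; each goes to the latest open slot no later than its deadline.
Profit order: A=45 B=31 E=24 D=22 C=19
Assign: A→slot 2, B→slot 1, E skipped, D skipped, C→slot 4.
Slots: [1:B] [2:A] [4:C]
Profit = 31 + 45 + 19 = 95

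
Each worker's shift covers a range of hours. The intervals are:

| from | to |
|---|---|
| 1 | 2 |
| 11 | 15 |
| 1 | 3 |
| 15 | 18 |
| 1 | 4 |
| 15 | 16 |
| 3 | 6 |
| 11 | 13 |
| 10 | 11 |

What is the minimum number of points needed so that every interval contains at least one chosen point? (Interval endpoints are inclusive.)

Process intervals by earliest right end; each time one isn't hit yet, stab at its right endpoint.
By right end: [1,2]  [1,3]  [1,4]  [3,6]  [10,11]  [11,13]  [11,15]  [15,16]  [15,18]
[1,2] uncovered → point at 2; [3,6] uncovered → point at 6; [10,11] uncovered → point at 11; [15,16] uncovered → point at 16.
Points: 2, 6, 11, 16 (4 total).

4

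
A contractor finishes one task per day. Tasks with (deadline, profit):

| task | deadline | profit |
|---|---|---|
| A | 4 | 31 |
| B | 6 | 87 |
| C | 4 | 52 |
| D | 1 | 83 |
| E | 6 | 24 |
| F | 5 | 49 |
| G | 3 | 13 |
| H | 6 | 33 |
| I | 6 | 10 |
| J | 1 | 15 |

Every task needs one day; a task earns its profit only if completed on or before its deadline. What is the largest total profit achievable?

335

Take jobs in profit order; each goes to the latest open slot no later than its deadline.
By profit: B(d6,87), D(d1,83), C(d4,52), F(d5,49), H(d6,33), A(d4,31), E(d6,24), J(d1,15), G(d3,13), I(d6,10)
B→slot 6; D→slot 1; C→slot 4; F→slot 5; H→slot 3; A→slot 2; E skipped; J skipped; G skipped; I skipped.
Profit = 83 + 31 + 33 + 52 + 49 + 87 = 335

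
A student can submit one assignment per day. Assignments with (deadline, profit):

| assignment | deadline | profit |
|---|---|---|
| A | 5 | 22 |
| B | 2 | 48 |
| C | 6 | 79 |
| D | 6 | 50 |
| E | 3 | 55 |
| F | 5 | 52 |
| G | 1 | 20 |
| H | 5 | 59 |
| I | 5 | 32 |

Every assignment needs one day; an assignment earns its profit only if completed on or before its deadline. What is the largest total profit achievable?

343

By profit: C(d6,79), H(d5,59), E(d3,55), F(d5,52), D(d6,50), B(d2,48), I(d5,32), A(d5,22), G(d1,20)
C→slot 6; H→slot 5; E→slot 3; F→slot 4; D→slot 2; B→slot 1; I skipped; A skipped; G skipped.
Profit = 48 + 50 + 55 + 52 + 59 + 79 = 343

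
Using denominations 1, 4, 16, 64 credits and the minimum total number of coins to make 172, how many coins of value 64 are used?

2

172 − 2×64→44 − 2×16→12 − 3×4→0
Count of 64: 2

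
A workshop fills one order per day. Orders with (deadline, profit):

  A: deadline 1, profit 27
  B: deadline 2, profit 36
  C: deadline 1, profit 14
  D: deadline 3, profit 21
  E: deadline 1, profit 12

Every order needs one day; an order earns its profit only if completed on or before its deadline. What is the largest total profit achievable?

Profit order: B=36 A=27 D=21 C=14 E=12
Assign: B→slot 2, A→slot 1, D→slot 3, C skipped, E skipped.
Slots: [1:A] [2:B] [3:D]
Profit = 27 + 36 + 21 = 84

84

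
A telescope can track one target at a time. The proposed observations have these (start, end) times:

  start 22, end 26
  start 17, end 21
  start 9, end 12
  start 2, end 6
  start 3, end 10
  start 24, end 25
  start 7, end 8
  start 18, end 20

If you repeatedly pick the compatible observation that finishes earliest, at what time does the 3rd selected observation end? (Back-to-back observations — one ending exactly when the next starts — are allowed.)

Greedy by earliest finish: after sorting by end time, pick each interval compatible with the last pick.
By end time: (2,6), (7,8), (3,10), (9,12), (18,20), (17,21), (24,25), (22,26).
Pick (2,6); next start ≥ 6 → (7,8); next start ≥ 8 → (9,12); next start ≥ 12 → (18,20); next start ≥ 20 → (24,25).
Selected: (2,6) (7,8) (9,12) (18,20) (24,25)

12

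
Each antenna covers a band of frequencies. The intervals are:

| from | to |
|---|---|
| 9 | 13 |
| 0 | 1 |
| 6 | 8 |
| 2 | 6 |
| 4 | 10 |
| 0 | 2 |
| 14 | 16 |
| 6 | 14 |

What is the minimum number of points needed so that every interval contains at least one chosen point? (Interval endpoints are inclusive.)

4

Sort by right endpoint; whenever an interval is uncovered, place a point at its right end.
By right end: [0,1]  [0,2]  [2,6]  [6,8]  [4,10]  [9,13]  [6,14]  [14,16]
[0,1] uncovered → point at 1; [2,6] uncovered → point at 6; [9,13] uncovered → point at 13; [14,16] uncovered → point at 16.
Points: 1, 6, 13, 16 (4 total).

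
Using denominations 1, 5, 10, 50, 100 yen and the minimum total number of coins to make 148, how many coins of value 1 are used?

3

Use the largest denomination that fits, subtract, and repeat.
148 = 1×100 + 4×10 + 1×5 + 3×1
Count of 1: 3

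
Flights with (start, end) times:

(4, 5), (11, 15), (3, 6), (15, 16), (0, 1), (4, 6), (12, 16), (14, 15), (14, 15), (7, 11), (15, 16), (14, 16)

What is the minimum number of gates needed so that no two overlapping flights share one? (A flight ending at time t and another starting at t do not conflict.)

5

The answer is the maximum number of intervals overlapping at any instant.
Events (time:±→running): 0:+→1 1:-→0 3:+→1 4:+→2 4:+→3 5:-→2 6:-→1 6:-→0 7:+→1 11:-→0 11:+→1 12:+→2 14:+→3 14:+→4 14:+→5 … peak 5.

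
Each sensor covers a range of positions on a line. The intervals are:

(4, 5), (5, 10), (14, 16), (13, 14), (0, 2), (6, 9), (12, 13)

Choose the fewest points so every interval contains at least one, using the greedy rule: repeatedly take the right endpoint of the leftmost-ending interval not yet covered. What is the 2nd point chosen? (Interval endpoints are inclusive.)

Sort by right endpoint; whenever an interval is uncovered, place a point at its right end.
By right end: [0,2]  [4,5]  [6,9]  [5,10]  [12,13]  [13,14]  [14,16]
[0,2] uncovered → point at 2; [4,5] uncovered → point at 5; [6,9] uncovered → point at 9; [12,13] uncovered → point at 13; [14,16] uncovered → point at 16.
Points: 2, 5, 9, 13, 16 (5 total).

5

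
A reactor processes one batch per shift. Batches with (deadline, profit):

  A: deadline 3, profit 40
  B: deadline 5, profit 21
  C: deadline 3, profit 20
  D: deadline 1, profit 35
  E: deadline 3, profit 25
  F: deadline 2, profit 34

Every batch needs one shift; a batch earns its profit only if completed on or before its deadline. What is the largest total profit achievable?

130

Sort by profit descending; place each in the latest free slot ≤ its deadline.
By profit: A(d3,40), D(d1,35), F(d2,34), E(d3,25), B(d5,21), C(d3,20)
A→slot 3; D→slot 1; F→slot 2; E skipped; B→slot 5; C skipped.
Profit = 35 + 34 + 40 + 21 = 130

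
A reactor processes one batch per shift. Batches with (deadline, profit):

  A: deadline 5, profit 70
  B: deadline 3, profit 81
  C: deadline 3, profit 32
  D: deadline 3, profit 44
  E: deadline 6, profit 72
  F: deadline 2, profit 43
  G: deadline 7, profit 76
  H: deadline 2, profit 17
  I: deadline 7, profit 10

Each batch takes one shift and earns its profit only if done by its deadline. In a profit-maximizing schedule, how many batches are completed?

7

By profit: B(d3,81), G(d7,76), E(d6,72), A(d5,70), D(d3,44), F(d2,43), C(d3,32), H(d2,17), I(d7,10)
B→slot 3; G→slot 7; E→slot 6; A→slot 5; D→slot 2; F→slot 1; C skipped; H skipped; I→slot 4.
7 of 9 scheduled.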